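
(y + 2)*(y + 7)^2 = y^3 + 16*y^2 + 77*y + 98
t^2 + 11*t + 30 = (t + 5)*(t + 6)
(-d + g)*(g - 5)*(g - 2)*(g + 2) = -d*g^3 + 5*d*g^2 + 4*d*g - 20*d + g^4 - 5*g^3 - 4*g^2 + 20*g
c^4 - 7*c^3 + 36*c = c*(c - 6)*(c - 3)*(c + 2)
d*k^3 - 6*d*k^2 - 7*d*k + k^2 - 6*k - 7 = (k - 7)*(k + 1)*(d*k + 1)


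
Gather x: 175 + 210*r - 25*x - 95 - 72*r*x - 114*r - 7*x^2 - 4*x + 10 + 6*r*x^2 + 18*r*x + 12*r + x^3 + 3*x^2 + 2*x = 108*r + x^3 + x^2*(6*r - 4) + x*(-54*r - 27) + 90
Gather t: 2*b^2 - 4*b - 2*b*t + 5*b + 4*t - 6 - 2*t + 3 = 2*b^2 + b + t*(2 - 2*b) - 3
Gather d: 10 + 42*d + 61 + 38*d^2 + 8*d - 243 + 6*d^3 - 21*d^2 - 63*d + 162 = 6*d^3 + 17*d^2 - 13*d - 10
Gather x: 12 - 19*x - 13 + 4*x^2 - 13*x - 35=4*x^2 - 32*x - 36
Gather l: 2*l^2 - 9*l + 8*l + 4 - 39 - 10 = 2*l^2 - l - 45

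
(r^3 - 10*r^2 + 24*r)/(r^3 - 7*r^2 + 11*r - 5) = r*(r^2 - 10*r + 24)/(r^3 - 7*r^2 + 11*r - 5)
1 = 1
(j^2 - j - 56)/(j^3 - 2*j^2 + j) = (j^2 - j - 56)/(j*(j^2 - 2*j + 1))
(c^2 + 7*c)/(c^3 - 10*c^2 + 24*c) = (c + 7)/(c^2 - 10*c + 24)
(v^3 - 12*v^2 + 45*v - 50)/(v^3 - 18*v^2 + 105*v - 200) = (v - 2)/(v - 8)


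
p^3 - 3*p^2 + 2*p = p*(p - 2)*(p - 1)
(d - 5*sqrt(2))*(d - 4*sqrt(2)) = d^2 - 9*sqrt(2)*d + 40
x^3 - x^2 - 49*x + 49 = (x - 7)*(x - 1)*(x + 7)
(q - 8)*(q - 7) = q^2 - 15*q + 56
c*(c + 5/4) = c^2 + 5*c/4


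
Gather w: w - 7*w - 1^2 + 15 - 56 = -6*w - 42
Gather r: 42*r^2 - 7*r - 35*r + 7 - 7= 42*r^2 - 42*r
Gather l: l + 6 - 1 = l + 5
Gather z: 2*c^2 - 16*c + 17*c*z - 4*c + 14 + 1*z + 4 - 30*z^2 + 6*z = 2*c^2 - 20*c - 30*z^2 + z*(17*c + 7) + 18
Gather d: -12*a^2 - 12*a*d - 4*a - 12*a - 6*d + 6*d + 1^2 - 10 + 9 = -12*a^2 - 12*a*d - 16*a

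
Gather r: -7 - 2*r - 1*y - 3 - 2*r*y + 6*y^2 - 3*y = r*(-2*y - 2) + 6*y^2 - 4*y - 10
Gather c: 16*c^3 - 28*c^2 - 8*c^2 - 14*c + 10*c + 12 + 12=16*c^3 - 36*c^2 - 4*c + 24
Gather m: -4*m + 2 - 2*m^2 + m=-2*m^2 - 3*m + 2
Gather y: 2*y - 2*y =0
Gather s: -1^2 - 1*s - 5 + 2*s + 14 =s + 8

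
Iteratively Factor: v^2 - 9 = (v + 3)*(v - 3)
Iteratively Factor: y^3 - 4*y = (y + 2)*(y^2 - 2*y) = (y - 2)*(y + 2)*(y)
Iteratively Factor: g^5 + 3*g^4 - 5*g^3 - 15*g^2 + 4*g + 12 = (g + 1)*(g^4 + 2*g^3 - 7*g^2 - 8*g + 12) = (g - 2)*(g + 1)*(g^3 + 4*g^2 + g - 6) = (g - 2)*(g + 1)*(g + 2)*(g^2 + 2*g - 3) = (g - 2)*(g - 1)*(g + 1)*(g + 2)*(g + 3)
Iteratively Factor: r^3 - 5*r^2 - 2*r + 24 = (r + 2)*(r^2 - 7*r + 12) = (r - 3)*(r + 2)*(r - 4)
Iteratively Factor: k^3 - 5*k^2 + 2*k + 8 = (k - 4)*(k^2 - k - 2) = (k - 4)*(k - 2)*(k + 1)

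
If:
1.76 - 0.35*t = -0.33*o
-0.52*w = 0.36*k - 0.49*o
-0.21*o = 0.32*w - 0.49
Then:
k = 3.17592592592593 - 3.51851851851852*w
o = 2.33333333333333 - 1.52380952380952*w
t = 7.22857142857143 - 1.43673469387755*w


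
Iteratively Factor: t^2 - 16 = (t - 4)*(t + 4)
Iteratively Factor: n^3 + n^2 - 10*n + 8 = (n + 4)*(n^2 - 3*n + 2) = (n - 1)*(n + 4)*(n - 2)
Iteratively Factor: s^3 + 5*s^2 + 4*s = (s)*(s^2 + 5*s + 4) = s*(s + 4)*(s + 1)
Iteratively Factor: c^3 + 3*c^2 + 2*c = (c + 2)*(c^2 + c) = c*(c + 2)*(c + 1)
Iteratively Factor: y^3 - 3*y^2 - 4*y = (y)*(y^2 - 3*y - 4) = y*(y + 1)*(y - 4)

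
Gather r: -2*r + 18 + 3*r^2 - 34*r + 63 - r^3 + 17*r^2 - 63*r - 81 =-r^3 + 20*r^2 - 99*r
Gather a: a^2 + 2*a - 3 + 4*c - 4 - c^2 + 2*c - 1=a^2 + 2*a - c^2 + 6*c - 8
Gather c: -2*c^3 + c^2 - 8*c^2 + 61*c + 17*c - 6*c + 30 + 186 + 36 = -2*c^3 - 7*c^2 + 72*c + 252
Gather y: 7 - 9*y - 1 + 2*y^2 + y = 2*y^2 - 8*y + 6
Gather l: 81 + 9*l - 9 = 9*l + 72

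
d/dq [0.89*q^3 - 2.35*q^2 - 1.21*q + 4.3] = 2.67*q^2 - 4.7*q - 1.21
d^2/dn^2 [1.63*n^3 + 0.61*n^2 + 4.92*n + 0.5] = 9.78*n + 1.22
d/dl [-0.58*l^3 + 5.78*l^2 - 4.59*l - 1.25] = -1.74*l^2 + 11.56*l - 4.59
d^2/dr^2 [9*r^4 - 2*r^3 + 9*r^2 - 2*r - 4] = 108*r^2 - 12*r + 18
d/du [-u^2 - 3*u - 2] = -2*u - 3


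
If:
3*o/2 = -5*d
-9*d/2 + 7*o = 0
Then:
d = 0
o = 0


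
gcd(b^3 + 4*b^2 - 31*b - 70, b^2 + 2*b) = b + 2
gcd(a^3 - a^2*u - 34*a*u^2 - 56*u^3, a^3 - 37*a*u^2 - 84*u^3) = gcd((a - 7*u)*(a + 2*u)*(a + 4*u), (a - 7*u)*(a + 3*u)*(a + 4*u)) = -a^2 + 3*a*u + 28*u^2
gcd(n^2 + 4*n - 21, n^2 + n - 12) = n - 3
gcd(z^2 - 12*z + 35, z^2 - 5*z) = z - 5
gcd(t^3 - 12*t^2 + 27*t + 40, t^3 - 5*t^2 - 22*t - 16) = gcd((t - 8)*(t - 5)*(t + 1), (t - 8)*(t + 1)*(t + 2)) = t^2 - 7*t - 8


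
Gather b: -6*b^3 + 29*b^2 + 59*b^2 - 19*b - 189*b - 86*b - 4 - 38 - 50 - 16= -6*b^3 + 88*b^2 - 294*b - 108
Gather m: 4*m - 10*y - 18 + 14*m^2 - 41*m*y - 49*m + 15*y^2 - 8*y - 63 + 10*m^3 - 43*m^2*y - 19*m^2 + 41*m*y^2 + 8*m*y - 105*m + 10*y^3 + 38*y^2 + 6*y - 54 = 10*m^3 + m^2*(-43*y - 5) + m*(41*y^2 - 33*y - 150) + 10*y^3 + 53*y^2 - 12*y - 135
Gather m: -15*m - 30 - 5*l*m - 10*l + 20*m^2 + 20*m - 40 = -10*l + 20*m^2 + m*(5 - 5*l) - 70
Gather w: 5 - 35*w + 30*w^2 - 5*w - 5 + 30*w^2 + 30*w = 60*w^2 - 10*w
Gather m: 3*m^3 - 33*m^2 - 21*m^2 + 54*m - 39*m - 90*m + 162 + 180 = 3*m^3 - 54*m^2 - 75*m + 342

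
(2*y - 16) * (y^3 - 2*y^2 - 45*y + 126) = 2*y^4 - 20*y^3 - 58*y^2 + 972*y - 2016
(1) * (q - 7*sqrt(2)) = q - 7*sqrt(2)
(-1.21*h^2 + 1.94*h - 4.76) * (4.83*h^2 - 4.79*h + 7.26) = -5.8443*h^4 + 15.1661*h^3 - 41.068*h^2 + 36.8848*h - 34.5576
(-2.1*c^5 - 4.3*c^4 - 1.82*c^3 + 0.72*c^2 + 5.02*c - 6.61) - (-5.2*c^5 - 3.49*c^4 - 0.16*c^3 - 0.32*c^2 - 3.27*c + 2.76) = 3.1*c^5 - 0.81*c^4 - 1.66*c^3 + 1.04*c^2 + 8.29*c - 9.37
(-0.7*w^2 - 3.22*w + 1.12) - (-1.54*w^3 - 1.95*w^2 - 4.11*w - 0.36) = 1.54*w^3 + 1.25*w^2 + 0.89*w + 1.48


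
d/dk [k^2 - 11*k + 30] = 2*k - 11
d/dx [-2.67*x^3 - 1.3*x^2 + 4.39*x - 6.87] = -8.01*x^2 - 2.6*x + 4.39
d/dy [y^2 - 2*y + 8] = 2*y - 2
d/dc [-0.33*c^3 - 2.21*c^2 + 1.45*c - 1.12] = -0.99*c^2 - 4.42*c + 1.45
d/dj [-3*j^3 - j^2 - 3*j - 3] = -9*j^2 - 2*j - 3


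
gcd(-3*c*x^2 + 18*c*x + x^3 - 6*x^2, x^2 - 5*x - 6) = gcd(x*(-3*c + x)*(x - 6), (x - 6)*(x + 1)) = x - 6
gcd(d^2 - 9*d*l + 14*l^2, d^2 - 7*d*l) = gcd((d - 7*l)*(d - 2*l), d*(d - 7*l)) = d - 7*l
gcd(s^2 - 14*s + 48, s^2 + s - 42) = s - 6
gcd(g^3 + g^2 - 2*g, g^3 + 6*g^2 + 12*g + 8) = g + 2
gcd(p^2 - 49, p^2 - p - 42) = p - 7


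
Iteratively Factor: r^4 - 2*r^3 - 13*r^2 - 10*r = (r + 1)*(r^3 - 3*r^2 - 10*r) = (r - 5)*(r + 1)*(r^2 + 2*r) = r*(r - 5)*(r + 1)*(r + 2)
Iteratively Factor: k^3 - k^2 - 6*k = (k + 2)*(k^2 - 3*k) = k*(k + 2)*(k - 3)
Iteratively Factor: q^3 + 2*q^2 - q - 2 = (q - 1)*(q^2 + 3*q + 2) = (q - 1)*(q + 2)*(q + 1)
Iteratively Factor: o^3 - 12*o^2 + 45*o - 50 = (o - 2)*(o^2 - 10*o + 25) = (o - 5)*(o - 2)*(o - 5)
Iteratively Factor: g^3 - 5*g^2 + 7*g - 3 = (g - 1)*(g^2 - 4*g + 3) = (g - 3)*(g - 1)*(g - 1)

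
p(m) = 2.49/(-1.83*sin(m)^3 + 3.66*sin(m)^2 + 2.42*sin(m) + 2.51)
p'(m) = 2.49*(5.49*sin(m)^2*cos(m) - 7.32*sin(m)*cos(m) - 2.42*cos(m))/(-1.83*sin(m)^3 + 3.66*sin(m)^2 + 2.42*sin(m) + 2.51)^2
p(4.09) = 0.63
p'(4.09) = -0.67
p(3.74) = 0.94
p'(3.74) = -1.02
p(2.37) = 0.46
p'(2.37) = 0.30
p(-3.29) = 0.85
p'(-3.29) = 0.96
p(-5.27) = 0.41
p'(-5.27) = -0.17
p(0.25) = 0.75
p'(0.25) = -0.86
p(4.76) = 0.45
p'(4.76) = 0.04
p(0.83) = 0.45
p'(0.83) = -0.26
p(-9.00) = 1.10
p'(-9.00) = -0.68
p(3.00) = 0.85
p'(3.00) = 0.97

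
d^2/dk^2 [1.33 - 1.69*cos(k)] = 1.69*cos(k)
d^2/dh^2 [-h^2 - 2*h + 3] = -2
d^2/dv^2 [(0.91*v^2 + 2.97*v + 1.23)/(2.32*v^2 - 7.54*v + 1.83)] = (63.808352*v^3 + 16.541136*v^2 - 204.753456*v + 217.467066)/(12.487168*v^6 - 121.749888*v^5 + 425.236512*v^4 - 620.732008*v^3 + 335.423628*v^2 - 75.752118*v + 6.128487)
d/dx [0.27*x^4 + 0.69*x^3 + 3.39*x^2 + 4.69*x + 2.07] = 1.08*x^3 + 2.07*x^2 + 6.78*x + 4.69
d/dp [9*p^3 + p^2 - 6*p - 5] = 27*p^2 + 2*p - 6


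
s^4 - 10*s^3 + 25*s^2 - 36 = (s - 6)*(s - 3)*(s - 2)*(s + 1)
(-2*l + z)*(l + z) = -2*l^2 - l*z + z^2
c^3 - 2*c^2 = c^2*(c - 2)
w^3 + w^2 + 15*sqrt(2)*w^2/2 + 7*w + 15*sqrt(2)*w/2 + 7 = (w + 1)*(w + sqrt(2)/2)*(w + 7*sqrt(2))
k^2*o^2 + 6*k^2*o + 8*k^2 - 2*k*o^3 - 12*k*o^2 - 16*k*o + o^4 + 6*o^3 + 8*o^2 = (-k + o)^2*(o + 2)*(o + 4)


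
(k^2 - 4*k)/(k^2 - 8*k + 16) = k/(k - 4)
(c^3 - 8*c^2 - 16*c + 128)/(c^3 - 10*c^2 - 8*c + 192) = (c - 4)/(c - 6)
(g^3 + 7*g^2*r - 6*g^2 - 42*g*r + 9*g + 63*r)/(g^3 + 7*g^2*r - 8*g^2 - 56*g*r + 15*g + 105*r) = (g - 3)/(g - 5)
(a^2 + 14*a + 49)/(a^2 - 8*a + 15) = (a^2 + 14*a + 49)/(a^2 - 8*a + 15)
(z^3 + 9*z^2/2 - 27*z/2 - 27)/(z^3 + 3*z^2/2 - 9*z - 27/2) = (z + 6)/(z + 3)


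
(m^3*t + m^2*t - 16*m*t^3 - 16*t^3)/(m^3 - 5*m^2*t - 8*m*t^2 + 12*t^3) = t*(m^3 + m^2 - 16*m*t^2 - 16*t^2)/(m^3 - 5*m^2*t - 8*m*t^2 + 12*t^3)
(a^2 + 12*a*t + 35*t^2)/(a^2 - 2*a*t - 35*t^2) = (-a - 7*t)/(-a + 7*t)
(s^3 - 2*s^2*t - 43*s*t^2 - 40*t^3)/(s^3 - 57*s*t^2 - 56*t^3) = (s + 5*t)/(s + 7*t)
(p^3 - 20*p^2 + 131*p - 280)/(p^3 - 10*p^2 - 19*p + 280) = (p - 5)/(p + 5)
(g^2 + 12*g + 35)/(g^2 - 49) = (g + 5)/(g - 7)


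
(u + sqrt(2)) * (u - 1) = u^2 - u + sqrt(2)*u - sqrt(2)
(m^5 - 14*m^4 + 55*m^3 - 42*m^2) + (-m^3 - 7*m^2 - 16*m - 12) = m^5 - 14*m^4 + 54*m^3 - 49*m^2 - 16*m - 12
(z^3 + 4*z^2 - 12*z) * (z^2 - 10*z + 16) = z^5 - 6*z^4 - 36*z^3 + 184*z^2 - 192*z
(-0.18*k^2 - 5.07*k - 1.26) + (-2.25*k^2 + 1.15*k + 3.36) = -2.43*k^2 - 3.92*k + 2.1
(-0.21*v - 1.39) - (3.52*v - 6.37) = 4.98 - 3.73*v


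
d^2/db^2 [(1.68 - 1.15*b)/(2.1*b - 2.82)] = (1.77635683940025e-15*b + 1.197)/(2.1*b - 2.82)^3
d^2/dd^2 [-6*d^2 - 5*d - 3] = -12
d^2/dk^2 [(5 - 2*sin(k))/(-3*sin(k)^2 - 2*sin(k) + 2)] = 2*(-9*sin(k)^5 + 96*sin(k)^4 + 27*sin(k)^3 - 69*sin(k)^2 - 48*sin(k) - 42)/(3*sin(k)^2 + 2*sin(k) - 2)^3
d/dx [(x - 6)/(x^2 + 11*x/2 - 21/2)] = 2*(-2*x^2 + 24*x + 45)/(4*x^4 + 44*x^3 + 37*x^2 - 462*x + 441)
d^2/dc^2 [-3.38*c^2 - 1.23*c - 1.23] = -6.76000000000000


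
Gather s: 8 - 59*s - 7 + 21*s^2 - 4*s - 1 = 21*s^2 - 63*s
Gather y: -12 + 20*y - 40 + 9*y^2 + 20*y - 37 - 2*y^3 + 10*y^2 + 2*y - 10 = -2*y^3 + 19*y^2 + 42*y - 99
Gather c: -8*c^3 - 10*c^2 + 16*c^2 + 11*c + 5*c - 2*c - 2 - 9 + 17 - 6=-8*c^3 + 6*c^2 + 14*c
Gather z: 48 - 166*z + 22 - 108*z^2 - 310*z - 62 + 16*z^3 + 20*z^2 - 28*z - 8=16*z^3 - 88*z^2 - 504*z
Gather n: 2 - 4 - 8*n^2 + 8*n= -8*n^2 + 8*n - 2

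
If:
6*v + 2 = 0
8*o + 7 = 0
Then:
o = -7/8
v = -1/3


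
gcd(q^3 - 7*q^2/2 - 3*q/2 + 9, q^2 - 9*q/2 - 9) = q + 3/2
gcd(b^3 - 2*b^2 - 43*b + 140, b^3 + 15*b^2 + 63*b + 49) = b + 7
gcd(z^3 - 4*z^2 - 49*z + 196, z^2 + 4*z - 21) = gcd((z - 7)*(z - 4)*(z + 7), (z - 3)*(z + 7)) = z + 7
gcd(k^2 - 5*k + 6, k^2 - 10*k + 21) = k - 3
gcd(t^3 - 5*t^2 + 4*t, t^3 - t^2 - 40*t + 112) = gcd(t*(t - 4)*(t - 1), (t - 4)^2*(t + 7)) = t - 4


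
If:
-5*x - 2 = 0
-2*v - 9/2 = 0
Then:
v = -9/4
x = -2/5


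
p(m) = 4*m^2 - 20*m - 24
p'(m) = 8*m - 20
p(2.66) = -48.90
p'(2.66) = 1.28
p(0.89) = -38.63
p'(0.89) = -12.88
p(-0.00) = -24.00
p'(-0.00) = -20.00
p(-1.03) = 0.84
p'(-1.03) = -28.24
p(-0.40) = -15.36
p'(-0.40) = -23.20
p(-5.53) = 208.92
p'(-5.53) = -64.24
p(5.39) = -15.59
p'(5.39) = 23.12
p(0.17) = -27.28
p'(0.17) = -18.64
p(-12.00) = 792.00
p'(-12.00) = -116.00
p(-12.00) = 792.00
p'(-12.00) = -116.00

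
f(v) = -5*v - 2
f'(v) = -5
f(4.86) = -26.30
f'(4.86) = -5.00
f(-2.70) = 11.50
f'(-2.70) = -5.00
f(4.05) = -22.25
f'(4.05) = -5.00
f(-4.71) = 21.55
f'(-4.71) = -5.00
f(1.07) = -7.35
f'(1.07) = -5.00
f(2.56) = -14.80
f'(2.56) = -5.00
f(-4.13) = 18.65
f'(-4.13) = -5.00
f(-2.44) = 10.20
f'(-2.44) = -5.00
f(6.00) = -32.00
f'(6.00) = -5.00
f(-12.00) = 58.00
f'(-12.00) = -5.00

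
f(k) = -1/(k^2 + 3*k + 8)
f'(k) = -(-2*k - 3)/(k^2 + 3*k + 8)^2 = (2*k + 3)/(k^2 + 3*k + 8)^2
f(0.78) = -0.09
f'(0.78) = 0.04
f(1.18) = -0.08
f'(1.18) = 0.03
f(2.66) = -0.04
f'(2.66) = 0.02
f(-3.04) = -0.12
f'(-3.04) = -0.05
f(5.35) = -0.02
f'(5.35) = 0.00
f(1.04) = -0.08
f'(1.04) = 0.03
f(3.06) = -0.04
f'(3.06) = 0.01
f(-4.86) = -0.06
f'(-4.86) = -0.02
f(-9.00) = -0.02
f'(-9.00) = 0.00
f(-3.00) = -0.12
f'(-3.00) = -0.05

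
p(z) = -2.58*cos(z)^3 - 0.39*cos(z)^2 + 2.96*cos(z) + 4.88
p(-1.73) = 4.41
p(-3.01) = 4.08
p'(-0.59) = -1.69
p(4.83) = 5.22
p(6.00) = 5.08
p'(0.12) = 0.65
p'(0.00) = 0.00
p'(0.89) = 0.46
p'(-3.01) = -0.51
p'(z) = 7.74*sin(z)*cos(z)^2 + 0.78*sin(z)*cos(z) - 2.96*sin(z)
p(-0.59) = 5.59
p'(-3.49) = 1.07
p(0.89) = 5.95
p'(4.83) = 2.74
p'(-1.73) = 2.85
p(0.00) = 4.87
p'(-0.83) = -0.81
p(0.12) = 4.91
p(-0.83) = 5.91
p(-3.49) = 3.90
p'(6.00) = -1.38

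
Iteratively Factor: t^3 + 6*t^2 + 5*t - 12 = (t + 4)*(t^2 + 2*t - 3) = (t + 3)*(t + 4)*(t - 1)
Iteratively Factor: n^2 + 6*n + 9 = (n + 3)*(n + 3)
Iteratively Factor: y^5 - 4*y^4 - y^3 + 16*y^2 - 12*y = (y - 2)*(y^4 - 2*y^3 - 5*y^2 + 6*y) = (y - 2)*(y + 2)*(y^3 - 4*y^2 + 3*y) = (y - 3)*(y - 2)*(y + 2)*(y^2 - y) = (y - 3)*(y - 2)*(y - 1)*(y + 2)*(y)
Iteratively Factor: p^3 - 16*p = (p - 4)*(p^2 + 4*p) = p*(p - 4)*(p + 4)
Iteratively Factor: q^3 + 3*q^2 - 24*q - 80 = (q - 5)*(q^2 + 8*q + 16) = (q - 5)*(q + 4)*(q + 4)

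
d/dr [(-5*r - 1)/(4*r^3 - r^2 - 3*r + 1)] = (-20*r^3 + 5*r^2 + 15*r - (5*r + 1)*(-12*r^2 + 2*r + 3) - 5)/(4*r^3 - r^2 - 3*r + 1)^2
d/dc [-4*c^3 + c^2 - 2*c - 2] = -12*c^2 + 2*c - 2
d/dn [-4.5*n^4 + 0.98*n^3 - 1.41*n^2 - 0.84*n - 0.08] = -18.0*n^3 + 2.94*n^2 - 2.82*n - 0.84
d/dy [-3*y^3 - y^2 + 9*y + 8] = -9*y^2 - 2*y + 9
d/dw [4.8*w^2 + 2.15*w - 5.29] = 9.6*w + 2.15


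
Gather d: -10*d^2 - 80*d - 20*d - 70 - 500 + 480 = -10*d^2 - 100*d - 90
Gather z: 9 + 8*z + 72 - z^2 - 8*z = 81 - z^2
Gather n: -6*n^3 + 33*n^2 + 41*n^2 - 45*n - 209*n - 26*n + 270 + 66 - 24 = -6*n^3 + 74*n^2 - 280*n + 312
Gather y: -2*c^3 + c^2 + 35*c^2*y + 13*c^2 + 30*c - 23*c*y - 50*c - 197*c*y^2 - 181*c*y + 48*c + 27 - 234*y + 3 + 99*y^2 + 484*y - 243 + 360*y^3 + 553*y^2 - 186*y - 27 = -2*c^3 + 14*c^2 + 28*c + 360*y^3 + y^2*(652 - 197*c) + y*(35*c^2 - 204*c + 64) - 240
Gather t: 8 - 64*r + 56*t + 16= -64*r + 56*t + 24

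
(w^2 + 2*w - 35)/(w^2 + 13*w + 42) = (w - 5)/(w + 6)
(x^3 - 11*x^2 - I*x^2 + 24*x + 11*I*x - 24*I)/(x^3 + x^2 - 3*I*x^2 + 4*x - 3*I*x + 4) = (x^3 - x^2*(11 + I) + x*(24 + 11*I) - 24*I)/(x^3 + x^2*(1 - 3*I) + x*(4 - 3*I) + 4)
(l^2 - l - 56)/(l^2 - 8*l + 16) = (l^2 - l - 56)/(l^2 - 8*l + 16)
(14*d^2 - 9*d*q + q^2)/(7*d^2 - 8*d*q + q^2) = (-2*d + q)/(-d + q)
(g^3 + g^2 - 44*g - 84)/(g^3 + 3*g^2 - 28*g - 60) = (g - 7)/(g - 5)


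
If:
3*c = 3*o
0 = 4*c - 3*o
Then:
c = 0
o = 0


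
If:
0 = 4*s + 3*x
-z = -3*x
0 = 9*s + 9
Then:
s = -1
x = 4/3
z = 4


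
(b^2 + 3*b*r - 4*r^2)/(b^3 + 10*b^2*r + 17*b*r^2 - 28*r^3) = 1/(b + 7*r)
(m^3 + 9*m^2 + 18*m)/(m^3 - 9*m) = (m + 6)/(m - 3)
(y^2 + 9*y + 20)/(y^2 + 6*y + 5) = (y + 4)/(y + 1)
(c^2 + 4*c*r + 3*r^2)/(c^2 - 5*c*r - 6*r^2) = (-c - 3*r)/(-c + 6*r)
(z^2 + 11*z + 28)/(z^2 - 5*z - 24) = (z^2 + 11*z + 28)/(z^2 - 5*z - 24)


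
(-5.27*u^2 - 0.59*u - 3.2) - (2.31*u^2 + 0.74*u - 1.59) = -7.58*u^2 - 1.33*u - 1.61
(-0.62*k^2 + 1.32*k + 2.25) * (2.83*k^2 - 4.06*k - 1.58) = -1.7546*k^4 + 6.2528*k^3 + 1.9879*k^2 - 11.2206*k - 3.555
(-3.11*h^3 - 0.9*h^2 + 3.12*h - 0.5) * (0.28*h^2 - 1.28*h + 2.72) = -0.8708*h^5 + 3.7288*h^4 - 6.4336*h^3 - 6.5816*h^2 + 9.1264*h - 1.36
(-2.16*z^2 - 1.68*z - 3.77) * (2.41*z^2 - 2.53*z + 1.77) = -5.2056*z^4 + 1.416*z^3 - 8.6585*z^2 + 6.5645*z - 6.6729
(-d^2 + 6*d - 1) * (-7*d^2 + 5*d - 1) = 7*d^4 - 47*d^3 + 38*d^2 - 11*d + 1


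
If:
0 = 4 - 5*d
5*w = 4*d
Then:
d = 4/5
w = 16/25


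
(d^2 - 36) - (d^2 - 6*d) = 6*d - 36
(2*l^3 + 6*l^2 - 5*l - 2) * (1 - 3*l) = -6*l^4 - 16*l^3 + 21*l^2 + l - 2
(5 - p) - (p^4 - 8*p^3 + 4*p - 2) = -p^4 + 8*p^3 - 5*p + 7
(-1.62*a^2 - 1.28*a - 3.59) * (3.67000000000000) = -5.9454*a^2 - 4.6976*a - 13.1753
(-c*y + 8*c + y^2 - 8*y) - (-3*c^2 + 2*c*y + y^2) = 3*c^2 - 3*c*y + 8*c - 8*y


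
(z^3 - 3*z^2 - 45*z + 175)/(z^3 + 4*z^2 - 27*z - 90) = (z^2 + 2*z - 35)/(z^2 + 9*z + 18)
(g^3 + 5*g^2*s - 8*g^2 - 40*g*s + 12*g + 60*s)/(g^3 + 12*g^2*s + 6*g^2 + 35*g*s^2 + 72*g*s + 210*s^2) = (g^2 - 8*g + 12)/(g^2 + 7*g*s + 6*g + 42*s)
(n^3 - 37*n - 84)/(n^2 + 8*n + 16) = (n^2 - 4*n - 21)/(n + 4)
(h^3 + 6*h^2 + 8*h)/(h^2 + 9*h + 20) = h*(h + 2)/(h + 5)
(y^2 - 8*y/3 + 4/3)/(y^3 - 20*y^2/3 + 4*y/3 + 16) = (3*y - 2)/(3*y^2 - 14*y - 24)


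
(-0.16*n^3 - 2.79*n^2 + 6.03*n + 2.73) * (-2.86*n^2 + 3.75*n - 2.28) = 0.4576*n^5 + 7.3794*n^4 - 27.3435*n^3 + 21.1659*n^2 - 3.5109*n - 6.2244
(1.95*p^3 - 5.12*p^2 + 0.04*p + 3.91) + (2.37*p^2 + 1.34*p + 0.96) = 1.95*p^3 - 2.75*p^2 + 1.38*p + 4.87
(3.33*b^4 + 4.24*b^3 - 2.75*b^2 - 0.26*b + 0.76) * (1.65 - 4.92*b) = -16.3836*b^5 - 15.3663*b^4 + 20.526*b^3 - 3.2583*b^2 - 4.1682*b + 1.254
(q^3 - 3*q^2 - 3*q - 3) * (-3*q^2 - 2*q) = -3*q^5 + 7*q^4 + 15*q^3 + 15*q^2 + 6*q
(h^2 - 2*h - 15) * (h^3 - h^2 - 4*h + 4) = h^5 - 3*h^4 - 17*h^3 + 27*h^2 + 52*h - 60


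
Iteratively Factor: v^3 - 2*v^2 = (v)*(v^2 - 2*v) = v^2*(v - 2)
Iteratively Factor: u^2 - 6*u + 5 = (u - 1)*(u - 5)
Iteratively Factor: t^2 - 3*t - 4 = (t - 4)*(t + 1)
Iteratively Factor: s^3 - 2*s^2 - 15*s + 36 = (s + 4)*(s^2 - 6*s + 9) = (s - 3)*(s + 4)*(s - 3)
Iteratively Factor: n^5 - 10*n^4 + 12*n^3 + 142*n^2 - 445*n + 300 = (n + 4)*(n^4 - 14*n^3 + 68*n^2 - 130*n + 75) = (n - 5)*(n + 4)*(n^3 - 9*n^2 + 23*n - 15) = (n - 5)*(n - 1)*(n + 4)*(n^2 - 8*n + 15) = (n - 5)^2*(n - 1)*(n + 4)*(n - 3)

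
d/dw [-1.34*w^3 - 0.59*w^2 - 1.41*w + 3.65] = -4.02*w^2 - 1.18*w - 1.41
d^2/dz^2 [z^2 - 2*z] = 2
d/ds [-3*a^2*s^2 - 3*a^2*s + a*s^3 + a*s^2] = a*(-6*a*s - 3*a + 3*s^2 + 2*s)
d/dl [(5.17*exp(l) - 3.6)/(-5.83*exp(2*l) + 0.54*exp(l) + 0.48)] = (30.1411*exp(2*l) - 41.976*exp(l) + 4.4256)*exp(l)/(33.9889*exp(4*l) - 6.2964*exp(3*l) - 5.3052*exp(2*l) + 0.5184*exp(l) + 0.2304)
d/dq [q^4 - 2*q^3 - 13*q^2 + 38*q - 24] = 4*q^3 - 6*q^2 - 26*q + 38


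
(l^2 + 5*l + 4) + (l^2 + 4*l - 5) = 2*l^2 + 9*l - 1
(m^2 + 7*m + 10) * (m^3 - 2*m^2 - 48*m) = m^5 + 5*m^4 - 52*m^3 - 356*m^2 - 480*m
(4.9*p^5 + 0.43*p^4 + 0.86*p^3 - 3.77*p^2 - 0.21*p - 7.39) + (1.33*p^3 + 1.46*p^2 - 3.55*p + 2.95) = 4.9*p^5 + 0.43*p^4 + 2.19*p^3 - 2.31*p^2 - 3.76*p - 4.44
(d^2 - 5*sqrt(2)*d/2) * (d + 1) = d^3 - 5*sqrt(2)*d^2/2 + d^2 - 5*sqrt(2)*d/2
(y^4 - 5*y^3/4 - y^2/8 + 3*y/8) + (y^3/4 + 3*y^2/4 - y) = y^4 - y^3 + 5*y^2/8 - 5*y/8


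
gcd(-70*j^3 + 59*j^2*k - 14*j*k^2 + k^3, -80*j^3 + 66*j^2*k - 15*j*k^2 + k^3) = 10*j^2 - 7*j*k + k^2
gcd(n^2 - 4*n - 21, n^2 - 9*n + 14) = n - 7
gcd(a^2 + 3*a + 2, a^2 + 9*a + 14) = a + 2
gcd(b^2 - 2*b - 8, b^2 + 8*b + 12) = b + 2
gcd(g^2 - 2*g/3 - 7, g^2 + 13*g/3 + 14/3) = g + 7/3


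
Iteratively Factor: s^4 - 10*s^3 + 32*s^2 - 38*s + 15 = (s - 3)*(s^3 - 7*s^2 + 11*s - 5) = (s - 5)*(s - 3)*(s^2 - 2*s + 1) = (s - 5)*(s - 3)*(s - 1)*(s - 1)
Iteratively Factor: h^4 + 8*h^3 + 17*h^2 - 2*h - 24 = (h + 2)*(h^3 + 6*h^2 + 5*h - 12) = (h + 2)*(h + 4)*(h^2 + 2*h - 3) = (h - 1)*(h + 2)*(h + 4)*(h + 3)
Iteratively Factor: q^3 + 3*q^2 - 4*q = (q)*(q^2 + 3*q - 4) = q*(q - 1)*(q + 4)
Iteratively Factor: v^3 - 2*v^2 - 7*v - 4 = (v - 4)*(v^2 + 2*v + 1) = (v - 4)*(v + 1)*(v + 1)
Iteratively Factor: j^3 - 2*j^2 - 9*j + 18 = (j - 3)*(j^2 + j - 6) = (j - 3)*(j - 2)*(j + 3)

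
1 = 1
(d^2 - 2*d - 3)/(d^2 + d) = (d - 3)/d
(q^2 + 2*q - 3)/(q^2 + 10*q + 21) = (q - 1)/(q + 7)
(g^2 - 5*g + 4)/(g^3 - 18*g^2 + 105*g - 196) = (g - 1)/(g^2 - 14*g + 49)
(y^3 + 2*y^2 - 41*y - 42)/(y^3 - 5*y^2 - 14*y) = (-y^3 - 2*y^2 + 41*y + 42)/(y*(-y^2 + 5*y + 14))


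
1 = 1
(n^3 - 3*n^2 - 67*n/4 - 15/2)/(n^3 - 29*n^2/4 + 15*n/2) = (4*n^2 + 12*n + 5)/(n*(4*n - 5))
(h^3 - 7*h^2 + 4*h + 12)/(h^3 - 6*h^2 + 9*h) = (h^3 - 7*h^2 + 4*h + 12)/(h*(h^2 - 6*h + 9))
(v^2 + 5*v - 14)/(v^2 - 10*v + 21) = (v^2 + 5*v - 14)/(v^2 - 10*v + 21)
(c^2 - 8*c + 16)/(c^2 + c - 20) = (c - 4)/(c + 5)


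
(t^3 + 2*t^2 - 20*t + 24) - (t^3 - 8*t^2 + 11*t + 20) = 10*t^2 - 31*t + 4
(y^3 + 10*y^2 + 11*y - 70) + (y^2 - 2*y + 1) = y^3 + 11*y^2 + 9*y - 69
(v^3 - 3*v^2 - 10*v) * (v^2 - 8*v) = v^5 - 11*v^4 + 14*v^3 + 80*v^2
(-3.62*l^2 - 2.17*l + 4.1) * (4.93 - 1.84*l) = 6.6608*l^3 - 13.8538*l^2 - 18.2421*l + 20.213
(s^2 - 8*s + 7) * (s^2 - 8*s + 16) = s^4 - 16*s^3 + 87*s^2 - 184*s + 112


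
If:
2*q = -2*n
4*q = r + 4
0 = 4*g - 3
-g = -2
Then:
No Solution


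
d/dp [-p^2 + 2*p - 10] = 2 - 2*p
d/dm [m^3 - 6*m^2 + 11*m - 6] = 3*m^2 - 12*m + 11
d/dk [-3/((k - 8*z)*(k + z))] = 3*(2*k - 7*z)/((k - 8*z)^2*(k + z)^2)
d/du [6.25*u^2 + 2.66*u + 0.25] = 12.5*u + 2.66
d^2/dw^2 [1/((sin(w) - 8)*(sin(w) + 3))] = (-4*sin(w)^4 + 15*sin(w)^3 - 115*sin(w)^2 + 90*sin(w) + 98)/((sin(w) - 8)^3*(sin(w) + 3)^3)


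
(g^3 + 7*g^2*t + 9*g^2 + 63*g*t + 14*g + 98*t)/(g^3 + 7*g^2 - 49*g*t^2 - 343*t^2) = (-g - 2)/(-g + 7*t)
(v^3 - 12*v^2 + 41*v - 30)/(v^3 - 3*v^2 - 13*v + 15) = (v - 6)/(v + 3)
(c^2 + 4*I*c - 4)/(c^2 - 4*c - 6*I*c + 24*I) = (c^2 + 4*I*c - 4)/(c^2 - 4*c - 6*I*c + 24*I)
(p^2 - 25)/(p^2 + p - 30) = (p + 5)/(p + 6)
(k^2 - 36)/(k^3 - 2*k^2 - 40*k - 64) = (36 - k^2)/(-k^3 + 2*k^2 + 40*k + 64)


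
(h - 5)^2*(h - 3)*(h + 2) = h^4 - 11*h^3 + 29*h^2 + 35*h - 150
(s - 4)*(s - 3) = s^2 - 7*s + 12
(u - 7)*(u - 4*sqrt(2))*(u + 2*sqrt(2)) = u^3 - 7*u^2 - 2*sqrt(2)*u^2 - 16*u + 14*sqrt(2)*u + 112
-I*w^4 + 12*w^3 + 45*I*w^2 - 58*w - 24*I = (w + I)*(w + 4*I)*(w + 6*I)*(-I*w + 1)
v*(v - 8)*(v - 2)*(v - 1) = v^4 - 11*v^3 + 26*v^2 - 16*v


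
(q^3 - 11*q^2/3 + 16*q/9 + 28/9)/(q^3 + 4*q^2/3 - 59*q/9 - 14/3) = (q - 2)/(q + 3)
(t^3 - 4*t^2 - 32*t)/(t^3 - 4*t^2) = (t^2 - 4*t - 32)/(t*(t - 4))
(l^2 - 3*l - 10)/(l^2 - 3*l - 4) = (-l^2 + 3*l + 10)/(-l^2 + 3*l + 4)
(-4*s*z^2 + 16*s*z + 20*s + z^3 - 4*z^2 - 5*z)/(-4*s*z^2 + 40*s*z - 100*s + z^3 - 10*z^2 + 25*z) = (z + 1)/(z - 5)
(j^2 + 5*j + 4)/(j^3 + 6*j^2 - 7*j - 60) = (j + 1)/(j^2 + 2*j - 15)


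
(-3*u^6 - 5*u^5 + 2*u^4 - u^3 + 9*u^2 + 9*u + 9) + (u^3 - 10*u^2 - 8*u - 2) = -3*u^6 - 5*u^5 + 2*u^4 - u^2 + u + 7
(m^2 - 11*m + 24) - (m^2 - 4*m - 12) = 36 - 7*m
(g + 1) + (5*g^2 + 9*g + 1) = 5*g^2 + 10*g + 2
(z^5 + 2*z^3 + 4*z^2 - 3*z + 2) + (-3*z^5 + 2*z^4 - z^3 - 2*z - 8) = -2*z^5 + 2*z^4 + z^3 + 4*z^2 - 5*z - 6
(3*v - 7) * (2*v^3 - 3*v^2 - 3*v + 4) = 6*v^4 - 23*v^3 + 12*v^2 + 33*v - 28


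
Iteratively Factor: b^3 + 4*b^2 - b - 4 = (b + 4)*(b^2 - 1) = (b - 1)*(b + 4)*(b + 1)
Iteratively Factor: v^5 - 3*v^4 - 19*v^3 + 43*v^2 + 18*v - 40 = (v - 2)*(v^4 - v^3 - 21*v^2 + v + 20) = (v - 5)*(v - 2)*(v^3 + 4*v^2 - v - 4) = (v - 5)*(v - 2)*(v + 4)*(v^2 - 1) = (v - 5)*(v - 2)*(v - 1)*(v + 4)*(v + 1)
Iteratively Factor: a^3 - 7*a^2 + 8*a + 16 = (a - 4)*(a^2 - 3*a - 4) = (a - 4)*(a + 1)*(a - 4)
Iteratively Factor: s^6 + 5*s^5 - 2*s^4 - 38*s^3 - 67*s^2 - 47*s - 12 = (s + 1)*(s^5 + 4*s^4 - 6*s^3 - 32*s^2 - 35*s - 12) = (s + 1)^2*(s^4 + 3*s^3 - 9*s^2 - 23*s - 12) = (s + 1)^3*(s^3 + 2*s^2 - 11*s - 12) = (s + 1)^3*(s + 4)*(s^2 - 2*s - 3) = (s - 3)*(s + 1)^3*(s + 4)*(s + 1)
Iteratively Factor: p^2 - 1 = (p - 1)*(p + 1)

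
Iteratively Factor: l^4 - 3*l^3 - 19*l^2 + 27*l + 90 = (l - 5)*(l^3 + 2*l^2 - 9*l - 18) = (l - 5)*(l + 2)*(l^2 - 9) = (l - 5)*(l + 2)*(l + 3)*(l - 3)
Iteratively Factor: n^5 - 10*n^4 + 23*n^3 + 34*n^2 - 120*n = (n - 5)*(n^4 - 5*n^3 - 2*n^2 + 24*n) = n*(n - 5)*(n^3 - 5*n^2 - 2*n + 24) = n*(n - 5)*(n + 2)*(n^2 - 7*n + 12) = n*(n - 5)*(n - 3)*(n + 2)*(n - 4)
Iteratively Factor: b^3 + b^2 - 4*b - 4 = (b - 2)*(b^2 + 3*b + 2) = (b - 2)*(b + 1)*(b + 2)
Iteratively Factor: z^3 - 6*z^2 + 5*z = (z)*(z^2 - 6*z + 5) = z*(z - 5)*(z - 1)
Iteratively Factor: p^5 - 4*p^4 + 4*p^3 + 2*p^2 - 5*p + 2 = (p - 1)*(p^4 - 3*p^3 + p^2 + 3*p - 2) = (p - 1)^2*(p^3 - 2*p^2 - p + 2) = (p - 2)*(p - 1)^2*(p^2 - 1) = (p - 2)*(p - 1)^3*(p + 1)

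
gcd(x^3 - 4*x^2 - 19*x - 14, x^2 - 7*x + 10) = 1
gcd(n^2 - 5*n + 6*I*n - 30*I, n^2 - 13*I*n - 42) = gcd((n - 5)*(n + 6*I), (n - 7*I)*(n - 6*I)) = 1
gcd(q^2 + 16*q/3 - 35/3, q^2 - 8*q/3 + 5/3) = q - 5/3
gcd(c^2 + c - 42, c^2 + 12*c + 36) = 1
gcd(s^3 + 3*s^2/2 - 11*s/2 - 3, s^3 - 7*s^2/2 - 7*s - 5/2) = s + 1/2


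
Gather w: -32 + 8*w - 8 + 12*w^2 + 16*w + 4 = 12*w^2 + 24*w - 36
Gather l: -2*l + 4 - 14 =-2*l - 10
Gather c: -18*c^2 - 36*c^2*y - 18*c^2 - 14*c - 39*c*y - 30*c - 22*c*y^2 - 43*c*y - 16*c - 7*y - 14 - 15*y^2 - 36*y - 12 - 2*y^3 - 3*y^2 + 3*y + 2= c^2*(-36*y - 36) + c*(-22*y^2 - 82*y - 60) - 2*y^3 - 18*y^2 - 40*y - 24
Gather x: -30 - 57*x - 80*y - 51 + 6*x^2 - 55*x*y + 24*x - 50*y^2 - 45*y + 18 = 6*x^2 + x*(-55*y - 33) - 50*y^2 - 125*y - 63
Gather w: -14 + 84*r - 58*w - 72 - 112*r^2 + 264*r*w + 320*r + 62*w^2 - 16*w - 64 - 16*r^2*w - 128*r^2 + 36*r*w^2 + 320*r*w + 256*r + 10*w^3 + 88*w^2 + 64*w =-240*r^2 + 660*r + 10*w^3 + w^2*(36*r + 150) + w*(-16*r^2 + 584*r - 10) - 150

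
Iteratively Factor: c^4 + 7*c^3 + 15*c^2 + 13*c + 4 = (c + 1)*(c^3 + 6*c^2 + 9*c + 4) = (c + 1)*(c + 4)*(c^2 + 2*c + 1) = (c + 1)^2*(c + 4)*(c + 1)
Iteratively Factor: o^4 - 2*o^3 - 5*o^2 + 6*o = (o + 2)*(o^3 - 4*o^2 + 3*o) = (o - 3)*(o + 2)*(o^2 - o) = o*(o - 3)*(o + 2)*(o - 1)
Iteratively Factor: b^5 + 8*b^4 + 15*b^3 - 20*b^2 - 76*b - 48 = (b + 2)*(b^4 + 6*b^3 + 3*b^2 - 26*b - 24) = (b - 2)*(b + 2)*(b^3 + 8*b^2 + 19*b + 12) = (b - 2)*(b + 1)*(b + 2)*(b^2 + 7*b + 12) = (b - 2)*(b + 1)*(b + 2)*(b + 3)*(b + 4)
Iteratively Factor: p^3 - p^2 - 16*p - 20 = (p + 2)*(p^2 - 3*p - 10) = (p + 2)^2*(p - 5)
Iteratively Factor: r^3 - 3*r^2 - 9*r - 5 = (r + 1)*(r^2 - 4*r - 5) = (r + 1)^2*(r - 5)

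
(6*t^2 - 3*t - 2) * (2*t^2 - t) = 12*t^4 - 12*t^3 - t^2 + 2*t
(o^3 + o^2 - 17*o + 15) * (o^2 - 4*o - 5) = o^5 - 3*o^4 - 26*o^3 + 78*o^2 + 25*o - 75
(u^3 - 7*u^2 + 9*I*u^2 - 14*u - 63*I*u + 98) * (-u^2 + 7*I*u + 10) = -u^5 + 7*u^4 - 2*I*u^4 - 39*u^3 + 14*I*u^3 + 273*u^2 - 8*I*u^2 - 140*u + 56*I*u + 980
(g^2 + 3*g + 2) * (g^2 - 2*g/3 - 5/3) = g^4 + 7*g^3/3 - 5*g^2/3 - 19*g/3 - 10/3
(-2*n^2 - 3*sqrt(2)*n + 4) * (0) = 0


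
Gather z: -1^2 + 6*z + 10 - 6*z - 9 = 0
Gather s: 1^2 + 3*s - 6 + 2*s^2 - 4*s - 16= 2*s^2 - s - 21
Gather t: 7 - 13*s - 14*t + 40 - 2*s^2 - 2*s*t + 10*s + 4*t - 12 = -2*s^2 - 3*s + t*(-2*s - 10) + 35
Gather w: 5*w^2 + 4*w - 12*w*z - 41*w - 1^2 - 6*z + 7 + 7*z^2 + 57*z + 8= 5*w^2 + w*(-12*z - 37) + 7*z^2 + 51*z + 14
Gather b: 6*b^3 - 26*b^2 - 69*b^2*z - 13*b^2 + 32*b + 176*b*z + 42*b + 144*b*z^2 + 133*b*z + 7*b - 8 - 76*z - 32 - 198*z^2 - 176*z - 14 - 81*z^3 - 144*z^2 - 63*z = 6*b^3 + b^2*(-69*z - 39) + b*(144*z^2 + 309*z + 81) - 81*z^3 - 342*z^2 - 315*z - 54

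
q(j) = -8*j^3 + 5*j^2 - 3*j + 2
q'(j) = -24*j^2 + 10*j - 3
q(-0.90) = 14.58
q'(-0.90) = -31.44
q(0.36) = 1.19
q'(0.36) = -2.51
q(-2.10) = 104.44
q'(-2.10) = -129.84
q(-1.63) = 54.82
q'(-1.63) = -83.07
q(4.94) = -855.23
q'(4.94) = -539.29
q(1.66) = -25.80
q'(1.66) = -52.53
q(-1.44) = 40.58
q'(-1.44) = -67.17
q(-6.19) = 2109.56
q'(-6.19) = -984.49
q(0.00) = 2.00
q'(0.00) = -3.00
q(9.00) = -5452.00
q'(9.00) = -1857.00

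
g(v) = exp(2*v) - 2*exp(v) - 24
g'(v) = 2*exp(2*v) - 2*exp(v)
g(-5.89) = -24.01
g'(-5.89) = -0.01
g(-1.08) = -24.56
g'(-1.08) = -0.45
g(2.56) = 117.46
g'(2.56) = 308.80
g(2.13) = 29.98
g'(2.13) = 124.79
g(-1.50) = -24.40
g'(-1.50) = -0.35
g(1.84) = 3.05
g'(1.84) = 66.70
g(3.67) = 1438.21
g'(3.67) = 3002.92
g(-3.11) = -24.09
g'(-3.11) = -0.09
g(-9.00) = -24.00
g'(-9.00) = 0.00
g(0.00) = -25.00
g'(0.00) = 0.00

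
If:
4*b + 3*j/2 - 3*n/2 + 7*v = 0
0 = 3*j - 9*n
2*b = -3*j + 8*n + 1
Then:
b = 7*v/2 + 3/2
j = -21*v - 6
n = -7*v - 2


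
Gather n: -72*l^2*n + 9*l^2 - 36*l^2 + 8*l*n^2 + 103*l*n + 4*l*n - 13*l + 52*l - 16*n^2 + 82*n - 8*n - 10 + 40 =-27*l^2 + 39*l + n^2*(8*l - 16) + n*(-72*l^2 + 107*l + 74) + 30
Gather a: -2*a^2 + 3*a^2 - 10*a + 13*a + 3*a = a^2 + 6*a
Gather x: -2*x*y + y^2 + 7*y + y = -2*x*y + y^2 + 8*y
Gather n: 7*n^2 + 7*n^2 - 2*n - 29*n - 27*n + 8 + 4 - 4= 14*n^2 - 58*n + 8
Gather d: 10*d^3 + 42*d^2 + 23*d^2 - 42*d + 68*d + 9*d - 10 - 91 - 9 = 10*d^3 + 65*d^2 + 35*d - 110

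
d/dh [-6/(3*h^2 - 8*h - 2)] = 12*(3*h - 4)/(-3*h^2 + 8*h + 2)^2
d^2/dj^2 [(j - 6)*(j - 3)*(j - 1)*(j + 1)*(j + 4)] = 20*j^3 - 60*j^2 - 114*j + 154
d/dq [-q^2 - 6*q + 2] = -2*q - 6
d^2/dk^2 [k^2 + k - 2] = 2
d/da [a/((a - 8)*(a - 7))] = (56 - a^2)/(a^4 - 30*a^3 + 337*a^2 - 1680*a + 3136)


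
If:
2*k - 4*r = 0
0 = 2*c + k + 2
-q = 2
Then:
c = -r - 1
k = 2*r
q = -2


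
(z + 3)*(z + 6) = z^2 + 9*z + 18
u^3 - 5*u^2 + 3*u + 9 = (u - 3)^2*(u + 1)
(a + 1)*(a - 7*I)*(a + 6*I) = a^3 + a^2 - I*a^2 + 42*a - I*a + 42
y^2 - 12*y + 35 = (y - 7)*(y - 5)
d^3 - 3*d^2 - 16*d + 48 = (d - 4)*(d - 3)*(d + 4)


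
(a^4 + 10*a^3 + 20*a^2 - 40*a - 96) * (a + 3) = a^5 + 13*a^4 + 50*a^3 + 20*a^2 - 216*a - 288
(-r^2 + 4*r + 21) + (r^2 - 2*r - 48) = 2*r - 27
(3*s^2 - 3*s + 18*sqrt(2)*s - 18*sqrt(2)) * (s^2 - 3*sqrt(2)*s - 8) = 3*s^4 - 3*s^3 + 9*sqrt(2)*s^3 - 132*s^2 - 9*sqrt(2)*s^2 - 144*sqrt(2)*s + 132*s + 144*sqrt(2)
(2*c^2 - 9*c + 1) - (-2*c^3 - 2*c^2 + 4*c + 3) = 2*c^3 + 4*c^2 - 13*c - 2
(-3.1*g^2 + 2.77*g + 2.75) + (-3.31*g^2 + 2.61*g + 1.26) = -6.41*g^2 + 5.38*g + 4.01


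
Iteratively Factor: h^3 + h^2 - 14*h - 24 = (h - 4)*(h^2 + 5*h + 6) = (h - 4)*(h + 3)*(h + 2)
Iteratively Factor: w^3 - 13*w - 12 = (w + 1)*(w^2 - w - 12) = (w - 4)*(w + 1)*(w + 3)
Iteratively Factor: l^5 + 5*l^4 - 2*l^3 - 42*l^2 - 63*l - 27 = (l + 1)*(l^4 + 4*l^3 - 6*l^2 - 36*l - 27) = (l + 1)*(l + 3)*(l^3 + l^2 - 9*l - 9) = (l + 1)^2*(l + 3)*(l^2 - 9) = (l + 1)^2*(l + 3)^2*(l - 3)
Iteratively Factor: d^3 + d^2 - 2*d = (d)*(d^2 + d - 2) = d*(d - 1)*(d + 2)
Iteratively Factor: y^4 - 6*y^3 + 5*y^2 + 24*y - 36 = (y + 2)*(y^3 - 8*y^2 + 21*y - 18) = (y - 3)*(y + 2)*(y^2 - 5*y + 6) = (y - 3)*(y - 2)*(y + 2)*(y - 3)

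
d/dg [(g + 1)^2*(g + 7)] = 3*(g + 1)*(g + 5)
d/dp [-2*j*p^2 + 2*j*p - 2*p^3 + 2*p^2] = -4*j*p + 2*j - 6*p^2 + 4*p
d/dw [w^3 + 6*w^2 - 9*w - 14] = 3*w^2 + 12*w - 9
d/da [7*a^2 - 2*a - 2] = 14*a - 2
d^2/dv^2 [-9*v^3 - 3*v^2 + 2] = -54*v - 6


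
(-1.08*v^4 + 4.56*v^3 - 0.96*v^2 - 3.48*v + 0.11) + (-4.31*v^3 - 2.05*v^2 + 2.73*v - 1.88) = -1.08*v^4 + 0.25*v^3 - 3.01*v^2 - 0.75*v - 1.77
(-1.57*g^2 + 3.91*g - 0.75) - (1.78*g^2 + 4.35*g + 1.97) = -3.35*g^2 - 0.44*g - 2.72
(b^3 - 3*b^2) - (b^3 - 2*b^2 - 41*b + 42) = -b^2 + 41*b - 42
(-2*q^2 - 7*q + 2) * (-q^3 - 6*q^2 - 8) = 2*q^5 + 19*q^4 + 40*q^3 + 4*q^2 + 56*q - 16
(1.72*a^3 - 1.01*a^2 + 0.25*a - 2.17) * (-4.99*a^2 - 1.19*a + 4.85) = -8.5828*a^5 + 2.9931*a^4 + 8.2964*a^3 + 5.6323*a^2 + 3.7948*a - 10.5245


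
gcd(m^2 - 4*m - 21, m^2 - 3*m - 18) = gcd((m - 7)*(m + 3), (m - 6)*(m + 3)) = m + 3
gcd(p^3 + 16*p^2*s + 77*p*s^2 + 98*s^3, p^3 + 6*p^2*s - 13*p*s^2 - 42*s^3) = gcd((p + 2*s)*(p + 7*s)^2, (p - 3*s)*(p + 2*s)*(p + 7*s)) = p^2 + 9*p*s + 14*s^2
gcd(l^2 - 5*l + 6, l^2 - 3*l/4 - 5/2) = l - 2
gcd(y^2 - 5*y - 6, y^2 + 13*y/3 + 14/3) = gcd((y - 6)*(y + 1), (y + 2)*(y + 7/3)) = 1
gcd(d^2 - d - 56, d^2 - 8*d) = d - 8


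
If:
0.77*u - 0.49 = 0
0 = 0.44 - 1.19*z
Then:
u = 0.64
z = 0.37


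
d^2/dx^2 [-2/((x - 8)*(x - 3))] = 4*(-(x - 8)^2 - (x - 8)*(x - 3) - (x - 3)^2)/((x - 8)^3*(x - 3)^3)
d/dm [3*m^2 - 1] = 6*m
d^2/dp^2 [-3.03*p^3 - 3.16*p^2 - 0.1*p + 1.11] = -18.18*p - 6.32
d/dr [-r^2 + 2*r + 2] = 2 - 2*r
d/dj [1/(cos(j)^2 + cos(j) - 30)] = (2*cos(j) + 1)*sin(j)/(cos(j)^2 + cos(j) - 30)^2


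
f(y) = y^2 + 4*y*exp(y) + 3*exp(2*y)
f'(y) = 4*y*exp(y) + 2*y + 6*exp(2*y) + 4*exp(y)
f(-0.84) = -0.19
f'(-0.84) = -0.29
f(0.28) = 6.81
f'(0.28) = 17.84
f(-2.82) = 7.29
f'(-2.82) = -6.05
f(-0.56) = 0.01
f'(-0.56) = 1.84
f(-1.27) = 0.42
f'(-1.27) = -2.37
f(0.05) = 3.53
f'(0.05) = 11.15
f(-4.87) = 23.57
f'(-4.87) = -9.86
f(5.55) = 204254.96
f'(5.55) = 403777.68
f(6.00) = 497982.67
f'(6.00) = 987836.75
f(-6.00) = 35.94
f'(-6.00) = -12.05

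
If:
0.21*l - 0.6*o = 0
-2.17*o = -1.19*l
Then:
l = 0.00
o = 0.00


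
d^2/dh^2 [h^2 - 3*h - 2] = 2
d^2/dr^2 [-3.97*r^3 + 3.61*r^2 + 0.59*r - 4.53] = 7.22 - 23.82*r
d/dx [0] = 0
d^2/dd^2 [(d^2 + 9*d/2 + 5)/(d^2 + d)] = (7*d^3 + 30*d^2 + 30*d + 10)/(d^3*(d^3 + 3*d^2 + 3*d + 1))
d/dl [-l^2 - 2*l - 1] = -2*l - 2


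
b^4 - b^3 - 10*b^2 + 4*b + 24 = (b - 3)*(b - 2)*(b + 2)^2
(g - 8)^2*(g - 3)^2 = g^4 - 22*g^3 + 169*g^2 - 528*g + 576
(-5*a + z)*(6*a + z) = -30*a^2 + a*z + z^2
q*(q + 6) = q^2 + 6*q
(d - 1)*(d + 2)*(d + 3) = d^3 + 4*d^2 + d - 6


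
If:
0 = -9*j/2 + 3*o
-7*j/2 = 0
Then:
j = 0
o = 0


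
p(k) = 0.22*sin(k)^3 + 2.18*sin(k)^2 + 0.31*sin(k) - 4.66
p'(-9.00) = 1.25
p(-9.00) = -4.43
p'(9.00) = -2.02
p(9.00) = -4.15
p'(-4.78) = 0.36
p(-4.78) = -1.96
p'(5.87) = -1.22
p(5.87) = -4.45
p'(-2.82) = 0.95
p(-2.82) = -4.55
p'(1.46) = 0.59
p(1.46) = -1.98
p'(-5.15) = 2.03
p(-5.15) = -2.43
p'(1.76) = -0.98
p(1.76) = -2.04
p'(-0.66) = -1.67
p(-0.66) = -4.08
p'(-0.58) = -1.57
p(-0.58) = -4.21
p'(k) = 0.66*sin(k)^2*cos(k) + 4.36*sin(k)*cos(k) + 0.31*cos(k)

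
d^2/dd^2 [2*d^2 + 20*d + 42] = 4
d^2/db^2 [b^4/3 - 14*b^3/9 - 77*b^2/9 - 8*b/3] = 4*b^2 - 28*b/3 - 154/9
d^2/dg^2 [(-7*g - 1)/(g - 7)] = -100/(g - 7)^3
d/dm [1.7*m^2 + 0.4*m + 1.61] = 3.4*m + 0.4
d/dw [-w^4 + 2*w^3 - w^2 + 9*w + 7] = -4*w^3 + 6*w^2 - 2*w + 9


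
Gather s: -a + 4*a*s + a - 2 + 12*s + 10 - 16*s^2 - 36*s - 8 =-16*s^2 + s*(4*a - 24)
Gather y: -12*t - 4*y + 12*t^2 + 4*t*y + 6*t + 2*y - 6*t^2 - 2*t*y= 6*t^2 - 6*t + y*(2*t - 2)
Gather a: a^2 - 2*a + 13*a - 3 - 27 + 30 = a^2 + 11*a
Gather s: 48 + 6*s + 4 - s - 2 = 5*s + 50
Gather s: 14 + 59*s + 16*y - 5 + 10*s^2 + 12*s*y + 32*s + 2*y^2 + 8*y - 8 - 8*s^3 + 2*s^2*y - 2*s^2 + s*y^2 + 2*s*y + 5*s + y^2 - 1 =-8*s^3 + s^2*(2*y + 8) + s*(y^2 + 14*y + 96) + 3*y^2 + 24*y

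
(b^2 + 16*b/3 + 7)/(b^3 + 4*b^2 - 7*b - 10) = (b^2 + 16*b/3 + 7)/(b^3 + 4*b^2 - 7*b - 10)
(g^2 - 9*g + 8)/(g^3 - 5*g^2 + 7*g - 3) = (g - 8)/(g^2 - 4*g + 3)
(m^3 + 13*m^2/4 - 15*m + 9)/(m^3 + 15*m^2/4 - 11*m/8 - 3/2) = 2*(m^2 + 4*m - 12)/(2*m^2 + 9*m + 4)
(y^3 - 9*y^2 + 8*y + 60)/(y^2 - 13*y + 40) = (y^2 - 4*y - 12)/(y - 8)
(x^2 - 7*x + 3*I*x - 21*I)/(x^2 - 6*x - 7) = (x + 3*I)/(x + 1)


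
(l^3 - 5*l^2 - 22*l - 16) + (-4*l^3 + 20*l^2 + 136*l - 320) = -3*l^3 + 15*l^2 + 114*l - 336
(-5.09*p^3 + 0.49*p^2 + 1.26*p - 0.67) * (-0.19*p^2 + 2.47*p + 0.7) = 0.9671*p^5 - 12.6654*p^4 - 2.5921*p^3 + 3.5825*p^2 - 0.7729*p - 0.469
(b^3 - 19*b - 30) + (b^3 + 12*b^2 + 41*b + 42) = 2*b^3 + 12*b^2 + 22*b + 12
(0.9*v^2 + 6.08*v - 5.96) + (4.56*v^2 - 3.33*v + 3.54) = 5.46*v^2 + 2.75*v - 2.42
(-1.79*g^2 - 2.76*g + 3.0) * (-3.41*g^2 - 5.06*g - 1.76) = 6.1039*g^4 + 18.469*g^3 + 6.886*g^2 - 10.3224*g - 5.28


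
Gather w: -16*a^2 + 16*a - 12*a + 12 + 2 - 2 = -16*a^2 + 4*a + 12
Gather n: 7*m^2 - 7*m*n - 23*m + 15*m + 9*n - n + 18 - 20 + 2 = 7*m^2 - 8*m + n*(8 - 7*m)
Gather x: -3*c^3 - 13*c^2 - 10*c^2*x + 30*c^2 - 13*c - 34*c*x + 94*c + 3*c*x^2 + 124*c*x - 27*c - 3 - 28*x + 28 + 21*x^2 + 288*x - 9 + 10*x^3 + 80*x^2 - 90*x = -3*c^3 + 17*c^2 + 54*c + 10*x^3 + x^2*(3*c + 101) + x*(-10*c^2 + 90*c + 170) + 16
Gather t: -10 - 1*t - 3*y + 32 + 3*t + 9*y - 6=2*t + 6*y + 16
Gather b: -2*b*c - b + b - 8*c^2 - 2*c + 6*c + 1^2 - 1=-2*b*c - 8*c^2 + 4*c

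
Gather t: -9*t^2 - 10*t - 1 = -9*t^2 - 10*t - 1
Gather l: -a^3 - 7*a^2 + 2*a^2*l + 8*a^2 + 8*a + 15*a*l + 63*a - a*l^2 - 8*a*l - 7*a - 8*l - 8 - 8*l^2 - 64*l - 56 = -a^3 + a^2 + 64*a + l^2*(-a - 8) + l*(2*a^2 + 7*a - 72) - 64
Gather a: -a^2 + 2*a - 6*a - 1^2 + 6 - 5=-a^2 - 4*a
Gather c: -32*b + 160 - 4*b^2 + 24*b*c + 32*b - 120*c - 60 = -4*b^2 + c*(24*b - 120) + 100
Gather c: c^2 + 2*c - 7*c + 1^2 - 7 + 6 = c^2 - 5*c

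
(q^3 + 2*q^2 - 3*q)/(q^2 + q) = (q^2 + 2*q - 3)/(q + 1)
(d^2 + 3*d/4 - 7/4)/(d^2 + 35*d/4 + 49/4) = (d - 1)/(d + 7)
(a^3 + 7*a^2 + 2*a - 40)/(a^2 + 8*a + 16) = (a^2 + 3*a - 10)/(a + 4)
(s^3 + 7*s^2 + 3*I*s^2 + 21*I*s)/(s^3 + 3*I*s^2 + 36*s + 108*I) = s*(s + 7)/(s^2 + 36)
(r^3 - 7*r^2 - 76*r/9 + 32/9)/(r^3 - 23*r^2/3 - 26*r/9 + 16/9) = (3*r + 4)/(3*r + 2)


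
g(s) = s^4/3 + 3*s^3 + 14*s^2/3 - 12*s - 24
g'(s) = 4*s^3/3 + 9*s^2 + 28*s/3 - 12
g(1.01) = -27.92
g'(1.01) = 7.98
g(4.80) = 534.64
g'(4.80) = 387.62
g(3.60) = 189.24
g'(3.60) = 200.45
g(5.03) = 628.88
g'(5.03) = 432.34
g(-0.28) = -20.34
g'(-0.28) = -13.94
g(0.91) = -28.57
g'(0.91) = 4.95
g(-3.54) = -3.78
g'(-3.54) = 8.60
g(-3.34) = -2.16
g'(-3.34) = 7.55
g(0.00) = -24.00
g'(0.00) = -12.00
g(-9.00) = 462.00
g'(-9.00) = -339.00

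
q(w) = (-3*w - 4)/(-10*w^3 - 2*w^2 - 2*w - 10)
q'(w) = (-3*w - 4)*(30*w^2 + 4*w + 2)/(-10*w^3 - 2*w^2 - 2*w - 10)^2 - 3/(-10*w^3 - 2*w^2 - 2*w - 10) = (15*w^3 + 3*w^2 + 3*w - (3*w + 4)*(15*w^2 + 2*w + 1) + 15)/(2*(5*w^3 + w^2 + w + 5)^2)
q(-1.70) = 0.03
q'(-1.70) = -0.01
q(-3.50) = 0.02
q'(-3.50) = 0.01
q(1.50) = 0.17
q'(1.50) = -0.19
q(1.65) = 0.14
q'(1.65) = -0.15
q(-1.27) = -0.02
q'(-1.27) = -0.40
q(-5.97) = 0.01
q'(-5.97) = 0.00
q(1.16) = 0.24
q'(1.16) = -0.28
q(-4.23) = 0.01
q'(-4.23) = 0.00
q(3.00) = 0.04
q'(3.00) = -0.03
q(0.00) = 0.40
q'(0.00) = 0.22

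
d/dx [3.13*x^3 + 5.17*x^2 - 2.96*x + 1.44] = 9.39*x^2 + 10.34*x - 2.96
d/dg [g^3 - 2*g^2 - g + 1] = 3*g^2 - 4*g - 1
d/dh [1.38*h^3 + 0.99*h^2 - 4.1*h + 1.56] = 4.14*h^2 + 1.98*h - 4.1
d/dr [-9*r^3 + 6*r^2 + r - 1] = -27*r^2 + 12*r + 1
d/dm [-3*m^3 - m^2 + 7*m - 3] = -9*m^2 - 2*m + 7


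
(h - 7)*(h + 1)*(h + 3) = h^3 - 3*h^2 - 25*h - 21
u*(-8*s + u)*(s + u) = -8*s^2*u - 7*s*u^2 + u^3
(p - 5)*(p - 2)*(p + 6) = p^3 - p^2 - 32*p + 60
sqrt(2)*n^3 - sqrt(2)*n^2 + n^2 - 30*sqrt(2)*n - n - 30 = (n - 6)*(n + 5)*(sqrt(2)*n + 1)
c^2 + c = c*(c + 1)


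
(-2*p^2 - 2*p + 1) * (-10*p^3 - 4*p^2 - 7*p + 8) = 20*p^5 + 28*p^4 + 12*p^3 - 6*p^2 - 23*p + 8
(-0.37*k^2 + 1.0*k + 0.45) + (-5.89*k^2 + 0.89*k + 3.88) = -6.26*k^2 + 1.89*k + 4.33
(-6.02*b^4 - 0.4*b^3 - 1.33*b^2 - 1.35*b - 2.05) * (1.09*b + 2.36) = -6.5618*b^5 - 14.6432*b^4 - 2.3937*b^3 - 4.6103*b^2 - 5.4205*b - 4.838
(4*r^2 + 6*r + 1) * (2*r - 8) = 8*r^3 - 20*r^2 - 46*r - 8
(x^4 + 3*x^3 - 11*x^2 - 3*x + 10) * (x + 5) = x^5 + 8*x^4 + 4*x^3 - 58*x^2 - 5*x + 50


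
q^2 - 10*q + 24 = (q - 6)*(q - 4)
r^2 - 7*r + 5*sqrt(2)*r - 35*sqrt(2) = (r - 7)*(r + 5*sqrt(2))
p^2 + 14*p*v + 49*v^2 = (p + 7*v)^2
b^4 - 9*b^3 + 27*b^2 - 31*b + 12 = (b - 4)*(b - 3)*(b - 1)^2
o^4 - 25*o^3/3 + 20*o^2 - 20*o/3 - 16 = (o - 4)*(o - 3)*(o - 2)*(o + 2/3)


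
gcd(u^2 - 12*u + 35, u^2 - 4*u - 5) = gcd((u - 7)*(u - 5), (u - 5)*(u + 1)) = u - 5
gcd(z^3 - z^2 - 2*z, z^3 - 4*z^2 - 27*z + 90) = 1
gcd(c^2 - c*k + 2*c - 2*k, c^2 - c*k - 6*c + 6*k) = c - k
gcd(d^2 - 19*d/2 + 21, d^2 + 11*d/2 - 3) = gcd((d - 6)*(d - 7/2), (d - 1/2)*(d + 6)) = 1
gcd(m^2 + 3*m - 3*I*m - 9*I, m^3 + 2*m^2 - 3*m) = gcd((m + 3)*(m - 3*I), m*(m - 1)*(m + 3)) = m + 3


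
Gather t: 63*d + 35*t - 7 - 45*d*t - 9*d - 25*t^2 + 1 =54*d - 25*t^2 + t*(35 - 45*d) - 6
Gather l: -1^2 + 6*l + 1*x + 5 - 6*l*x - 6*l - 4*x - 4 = -6*l*x - 3*x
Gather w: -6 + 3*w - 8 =3*w - 14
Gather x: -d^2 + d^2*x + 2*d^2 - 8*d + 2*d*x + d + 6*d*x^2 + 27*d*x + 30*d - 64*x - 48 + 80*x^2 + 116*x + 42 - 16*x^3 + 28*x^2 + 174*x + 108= d^2 + 23*d - 16*x^3 + x^2*(6*d + 108) + x*(d^2 + 29*d + 226) + 102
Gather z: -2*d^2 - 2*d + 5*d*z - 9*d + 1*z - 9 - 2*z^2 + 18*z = -2*d^2 - 11*d - 2*z^2 + z*(5*d + 19) - 9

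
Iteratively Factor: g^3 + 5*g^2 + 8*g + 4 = (g + 1)*(g^2 + 4*g + 4) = (g + 1)*(g + 2)*(g + 2)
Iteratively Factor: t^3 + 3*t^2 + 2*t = (t + 2)*(t^2 + t) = (t + 1)*(t + 2)*(t)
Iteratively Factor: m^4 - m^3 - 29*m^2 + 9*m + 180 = (m + 3)*(m^3 - 4*m^2 - 17*m + 60) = (m - 3)*(m + 3)*(m^2 - m - 20) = (m - 5)*(m - 3)*(m + 3)*(m + 4)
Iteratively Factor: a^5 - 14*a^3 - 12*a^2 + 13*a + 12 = (a - 4)*(a^4 + 4*a^3 + 2*a^2 - 4*a - 3) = (a - 4)*(a - 1)*(a^3 + 5*a^2 + 7*a + 3) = (a - 4)*(a - 1)*(a + 1)*(a^2 + 4*a + 3) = (a - 4)*(a - 1)*(a + 1)^2*(a + 3)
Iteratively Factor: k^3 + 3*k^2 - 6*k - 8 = (k + 1)*(k^2 + 2*k - 8) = (k + 1)*(k + 4)*(k - 2)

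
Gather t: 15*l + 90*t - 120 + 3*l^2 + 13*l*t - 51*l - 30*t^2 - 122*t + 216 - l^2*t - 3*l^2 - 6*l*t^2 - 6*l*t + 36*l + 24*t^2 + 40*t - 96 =t^2*(-6*l - 6) + t*(-l^2 + 7*l + 8)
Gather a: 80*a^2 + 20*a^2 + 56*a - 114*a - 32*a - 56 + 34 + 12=100*a^2 - 90*a - 10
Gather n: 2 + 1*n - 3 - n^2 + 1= -n^2 + n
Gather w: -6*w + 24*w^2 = 24*w^2 - 6*w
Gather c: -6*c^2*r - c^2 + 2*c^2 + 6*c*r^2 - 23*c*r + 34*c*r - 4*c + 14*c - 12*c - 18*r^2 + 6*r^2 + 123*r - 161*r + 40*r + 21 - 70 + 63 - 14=c^2*(1 - 6*r) + c*(6*r^2 + 11*r - 2) - 12*r^2 + 2*r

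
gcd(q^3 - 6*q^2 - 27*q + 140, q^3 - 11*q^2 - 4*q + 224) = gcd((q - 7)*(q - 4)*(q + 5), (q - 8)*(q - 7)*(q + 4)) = q - 7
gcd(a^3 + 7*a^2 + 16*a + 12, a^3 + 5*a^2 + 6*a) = a^2 + 5*a + 6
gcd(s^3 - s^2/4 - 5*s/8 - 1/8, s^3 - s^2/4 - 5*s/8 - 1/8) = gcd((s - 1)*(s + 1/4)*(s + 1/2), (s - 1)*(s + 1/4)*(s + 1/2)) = s^3 - s^2/4 - 5*s/8 - 1/8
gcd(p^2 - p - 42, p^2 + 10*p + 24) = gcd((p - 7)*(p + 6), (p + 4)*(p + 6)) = p + 6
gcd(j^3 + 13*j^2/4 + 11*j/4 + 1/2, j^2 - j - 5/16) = j + 1/4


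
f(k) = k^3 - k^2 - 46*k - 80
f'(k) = 3*k^2 - 2*k - 46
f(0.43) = -99.89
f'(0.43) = -46.31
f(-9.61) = -617.80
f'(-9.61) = 250.28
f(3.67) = -212.86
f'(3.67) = -12.93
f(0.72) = -113.27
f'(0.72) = -45.88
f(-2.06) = 1.77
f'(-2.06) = -29.15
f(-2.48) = 12.68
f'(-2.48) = -22.59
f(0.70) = -112.35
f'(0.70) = -45.93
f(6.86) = -119.79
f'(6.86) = 81.46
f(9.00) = 154.00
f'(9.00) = 179.00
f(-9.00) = -476.00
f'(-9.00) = 215.00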